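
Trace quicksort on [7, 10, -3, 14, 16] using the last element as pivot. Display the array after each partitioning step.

Partition 1: pivot=16 at index 4 -> [7, 10, -3, 14, 16]
Partition 2: pivot=14 at index 3 -> [7, 10, -3, 14, 16]
Partition 3: pivot=-3 at index 0 -> [-3, 10, 7, 14, 16]
Partition 4: pivot=7 at index 1 -> [-3, 7, 10, 14, 16]


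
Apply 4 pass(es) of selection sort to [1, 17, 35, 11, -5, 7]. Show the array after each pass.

Pass 1: Select minimum -5 at index 4, swap -> [-5, 17, 35, 11, 1, 7]
Pass 2: Select minimum 1 at index 4, swap -> [-5, 1, 35, 11, 17, 7]
Pass 3: Select minimum 7 at index 5, swap -> [-5, 1, 7, 11, 17, 35]
Pass 4: Select minimum 11 at index 3, swap -> [-5, 1, 7, 11, 17, 35]


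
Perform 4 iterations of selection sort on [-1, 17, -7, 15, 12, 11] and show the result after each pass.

Pass 1: Select minimum -7 at index 2, swap -> [-7, 17, -1, 15, 12, 11]
Pass 2: Select minimum -1 at index 2, swap -> [-7, -1, 17, 15, 12, 11]
Pass 3: Select minimum 11 at index 5, swap -> [-7, -1, 11, 15, 12, 17]
Pass 4: Select minimum 12 at index 4, swap -> [-7, -1, 11, 12, 15, 17]


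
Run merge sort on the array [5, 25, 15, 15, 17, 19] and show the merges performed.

Divide and conquer:
  Merge [25] + [15] -> [15, 25]
  Merge [5] + [15, 25] -> [5, 15, 25]
  Merge [17] + [19] -> [17, 19]
  Merge [15] + [17, 19] -> [15, 17, 19]
  Merge [5, 15, 25] + [15, 17, 19] -> [5, 15, 15, 17, 19, 25]


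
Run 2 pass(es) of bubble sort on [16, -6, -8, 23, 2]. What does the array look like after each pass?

After pass 1: [-6, -8, 16, 2, 23] (3 swaps)
After pass 2: [-8, -6, 2, 16, 23] (2 swaps)
Total swaps: 5


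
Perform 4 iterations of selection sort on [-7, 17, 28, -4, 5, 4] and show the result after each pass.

Pass 1: Select minimum -7 at index 0, swap -> [-7, 17, 28, -4, 5, 4]
Pass 2: Select minimum -4 at index 3, swap -> [-7, -4, 28, 17, 5, 4]
Pass 3: Select minimum 4 at index 5, swap -> [-7, -4, 4, 17, 5, 28]
Pass 4: Select minimum 5 at index 4, swap -> [-7, -4, 4, 5, 17, 28]


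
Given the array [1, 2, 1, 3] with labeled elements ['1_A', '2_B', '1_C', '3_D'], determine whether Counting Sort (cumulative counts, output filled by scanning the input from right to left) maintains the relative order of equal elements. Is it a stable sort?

Trace Counting Sort on the labeled array (the key is the number; the letter only tracks identity):
  Counts for values 0..3: [0, 2, 1, 1]
  Cumulative counts: [0, 2, 3, 4]
  Scan right to left: place 3_D at output index 3
  Scan right to left: place 1_C at output index 1
  Scan right to left: place 2_B at output index 2
  Scan right to left: place 1_A at output index 0
  Output: [1_A, 1_C, 2_B, 3_D]
Equal keys:
  value 1: originally 1_A, 1_C; after sorting 1_A, 1_C -> order preserved
All equal keys kept their original relative order. Counting Sort is stable: scanning the input right to left with decreasing cumulative counts places later duplicates at later output positions.
Answer: Stable


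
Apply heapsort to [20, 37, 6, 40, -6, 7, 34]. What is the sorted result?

Build heap: [40, 37, 34, 20, -6, 7, 6]
Extract 40: [37, 20, 34, 6, -6, 7, 40]
Extract 37: [34, 20, 7, 6, -6, 37, 40]
Extract 34: [20, 6, 7, -6, 34, 37, 40]
Extract 20: [7, 6, -6, 20, 34, 37, 40]
Extract 7: [6, -6, 7, 20, 34, 37, 40]
Extract 6: [-6, 6, 7, 20, 34, 37, 40]


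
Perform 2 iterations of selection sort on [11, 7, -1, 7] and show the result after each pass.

Pass 1: Select minimum -1 at index 2, swap -> [-1, 7, 11, 7]
Pass 2: Select minimum 7 at index 1, swap -> [-1, 7, 11, 7]


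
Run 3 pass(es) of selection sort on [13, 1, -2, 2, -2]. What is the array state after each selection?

Pass 1: Select minimum -2 at index 2, swap -> [-2, 1, 13, 2, -2]
Pass 2: Select minimum -2 at index 4, swap -> [-2, -2, 13, 2, 1]
Pass 3: Select minimum 1 at index 4, swap -> [-2, -2, 1, 2, 13]


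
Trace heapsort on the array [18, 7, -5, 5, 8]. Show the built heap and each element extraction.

Build heap: [18, 8, -5, 5, 7]
Extract 18: [8, 7, -5, 5, 18]
Extract 8: [7, 5, -5, 8, 18]
Extract 7: [5, -5, 7, 8, 18]
Extract 5: [-5, 5, 7, 8, 18]


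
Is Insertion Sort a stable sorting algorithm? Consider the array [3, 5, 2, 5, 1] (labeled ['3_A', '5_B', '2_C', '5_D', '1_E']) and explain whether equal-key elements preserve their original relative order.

Trace Insertion Sort on the labeled array (the key is the number; the letter only tracks identity):
  Insert 5_B at index 1: [3_A, 5_B, 2_C, 5_D, 1_E]
  Insert 2_C at index 0: [2_C, 3_A, 5_B, 5_D, 1_E]
  Insert 5_D at index 3: [2_C, 3_A, 5_B, 5_D, 1_E]
  Insert 1_E at index 0: [1_E, 2_C, 3_A, 5_B, 5_D]
Final order: [1_E, 2_C, 3_A, 5_B, 5_D]
Equal keys:
  value 5: originally 5_B, 5_D; after sorting 5_B, 5_D -> order preserved
All equal keys kept their original relative order. Insertion Sort is stable: elements are shifted only while they are strictly greater than the key, so a key is inserted after any equal elements already placed.
Answer: Stable


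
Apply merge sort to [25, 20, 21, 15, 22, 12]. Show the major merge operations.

Divide and conquer:
  Merge [20] + [21] -> [20, 21]
  Merge [25] + [20, 21] -> [20, 21, 25]
  Merge [22] + [12] -> [12, 22]
  Merge [15] + [12, 22] -> [12, 15, 22]
  Merge [20, 21, 25] + [12, 15, 22] -> [12, 15, 20, 21, 22, 25]


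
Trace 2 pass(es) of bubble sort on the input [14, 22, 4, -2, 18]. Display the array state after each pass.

After pass 1: [14, 4, -2, 18, 22] (3 swaps)
After pass 2: [4, -2, 14, 18, 22] (2 swaps)
Total swaps: 5


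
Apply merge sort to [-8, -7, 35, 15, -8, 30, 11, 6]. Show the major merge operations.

Divide and conquer:
  Merge [-8] + [-7] -> [-8, -7]
  Merge [35] + [15] -> [15, 35]
  Merge [-8, -7] + [15, 35] -> [-8, -7, 15, 35]
  Merge [-8] + [30] -> [-8, 30]
  Merge [11] + [6] -> [6, 11]
  Merge [-8, 30] + [6, 11] -> [-8, 6, 11, 30]
  Merge [-8, -7, 15, 35] + [-8, 6, 11, 30] -> [-8, -8, -7, 6, 11, 15, 30, 35]


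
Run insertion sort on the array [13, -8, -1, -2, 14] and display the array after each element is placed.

First element 13 is already 'sorted'
Insert -8: shifted 1 elements -> [-8, 13, -1, -2, 14]
Insert -1: shifted 1 elements -> [-8, -1, 13, -2, 14]
Insert -2: shifted 2 elements -> [-8, -2, -1, 13, 14]
Insert 14: shifted 0 elements -> [-8, -2, -1, 13, 14]


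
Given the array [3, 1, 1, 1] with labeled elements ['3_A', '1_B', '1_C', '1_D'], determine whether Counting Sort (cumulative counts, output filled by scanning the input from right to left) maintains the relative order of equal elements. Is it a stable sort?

Trace Counting Sort on the labeled array (the key is the number; the letter only tracks identity):
  Counts for values 0..3: [0, 3, 0, 1]
  Cumulative counts: [0, 3, 3, 4]
  Scan right to left: place 1_D at output index 2
  Scan right to left: place 1_C at output index 1
  Scan right to left: place 1_B at output index 0
  Scan right to left: place 3_A at output index 3
  Output: [1_B, 1_C, 1_D, 3_A]
Equal keys:
  value 1: originally 1_B, 1_C, 1_D; after sorting 1_B, 1_C, 1_D -> order preserved
All equal keys kept their original relative order. Counting Sort is stable: scanning the input right to left with decreasing cumulative counts places later duplicates at later output positions.
Answer: Stable


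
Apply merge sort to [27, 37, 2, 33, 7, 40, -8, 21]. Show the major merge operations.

Divide and conquer:
  Merge [27] + [37] -> [27, 37]
  Merge [2] + [33] -> [2, 33]
  Merge [27, 37] + [2, 33] -> [2, 27, 33, 37]
  Merge [7] + [40] -> [7, 40]
  Merge [-8] + [21] -> [-8, 21]
  Merge [7, 40] + [-8, 21] -> [-8, 7, 21, 40]
  Merge [2, 27, 33, 37] + [-8, 7, 21, 40] -> [-8, 2, 7, 21, 27, 33, 37, 40]


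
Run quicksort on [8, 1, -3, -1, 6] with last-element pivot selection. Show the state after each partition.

Partition 1: pivot=6 at index 3 -> [1, -3, -1, 6, 8]
Partition 2: pivot=-1 at index 1 -> [-3, -1, 1, 6, 8]


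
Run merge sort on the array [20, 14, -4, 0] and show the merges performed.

Divide and conquer:
  Merge [20] + [14] -> [14, 20]
  Merge [-4] + [0] -> [-4, 0]
  Merge [14, 20] + [-4, 0] -> [-4, 0, 14, 20]


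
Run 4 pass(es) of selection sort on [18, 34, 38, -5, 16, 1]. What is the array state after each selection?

Pass 1: Select minimum -5 at index 3, swap -> [-5, 34, 38, 18, 16, 1]
Pass 2: Select minimum 1 at index 5, swap -> [-5, 1, 38, 18, 16, 34]
Pass 3: Select minimum 16 at index 4, swap -> [-5, 1, 16, 18, 38, 34]
Pass 4: Select minimum 18 at index 3, swap -> [-5, 1, 16, 18, 38, 34]


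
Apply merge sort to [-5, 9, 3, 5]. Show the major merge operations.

Divide and conquer:
  Merge [-5] + [9] -> [-5, 9]
  Merge [3] + [5] -> [3, 5]
  Merge [-5, 9] + [3, 5] -> [-5, 3, 5, 9]


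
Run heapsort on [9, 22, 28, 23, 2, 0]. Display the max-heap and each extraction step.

Build heap: [28, 23, 9, 22, 2, 0]
Extract 28: [23, 22, 9, 0, 2, 28]
Extract 23: [22, 2, 9, 0, 23, 28]
Extract 22: [9, 2, 0, 22, 23, 28]
Extract 9: [2, 0, 9, 22, 23, 28]
Extract 2: [0, 2, 9, 22, 23, 28]


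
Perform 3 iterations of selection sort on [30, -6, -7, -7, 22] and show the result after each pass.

Pass 1: Select minimum -7 at index 2, swap -> [-7, -6, 30, -7, 22]
Pass 2: Select minimum -7 at index 3, swap -> [-7, -7, 30, -6, 22]
Pass 3: Select minimum -6 at index 3, swap -> [-7, -7, -6, 30, 22]


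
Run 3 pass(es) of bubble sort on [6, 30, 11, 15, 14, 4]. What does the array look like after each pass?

After pass 1: [6, 11, 15, 14, 4, 30] (4 swaps)
After pass 2: [6, 11, 14, 4, 15, 30] (2 swaps)
After pass 3: [6, 11, 4, 14, 15, 30] (1 swaps)
Total swaps: 7


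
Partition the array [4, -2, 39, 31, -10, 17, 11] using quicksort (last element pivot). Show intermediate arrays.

Partition 1: pivot=11 at index 3 -> [4, -2, -10, 11, 39, 17, 31]
Partition 2: pivot=-10 at index 0 -> [-10, -2, 4, 11, 39, 17, 31]
Partition 3: pivot=4 at index 2 -> [-10, -2, 4, 11, 39, 17, 31]
Partition 4: pivot=31 at index 5 -> [-10, -2, 4, 11, 17, 31, 39]


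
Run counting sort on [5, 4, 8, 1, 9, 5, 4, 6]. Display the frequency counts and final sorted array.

Count array: [0, 1, 0, 0, 2, 2, 1, 0, 1, 1]
(count[i] = number of elements equal to i)
Cumulative count: [0, 1, 1, 1, 3, 5, 6, 6, 7, 8]
Sorted: [1, 4, 4, 5, 5, 6, 8, 9]


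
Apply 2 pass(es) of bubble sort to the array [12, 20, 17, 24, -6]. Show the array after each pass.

After pass 1: [12, 17, 20, -6, 24] (2 swaps)
After pass 2: [12, 17, -6, 20, 24] (1 swaps)
Total swaps: 3


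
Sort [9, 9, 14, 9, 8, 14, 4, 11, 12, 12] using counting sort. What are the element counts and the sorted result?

Count array: [0, 0, 0, 0, 1, 0, 0, 0, 1, 3, 0, 1, 2, 0, 2]
(count[i] = number of elements equal to i)
Cumulative count: [0, 0, 0, 0, 1, 1, 1, 1, 2, 5, 5, 6, 8, 8, 10]
Sorted: [4, 8, 9, 9, 9, 11, 12, 12, 14, 14]


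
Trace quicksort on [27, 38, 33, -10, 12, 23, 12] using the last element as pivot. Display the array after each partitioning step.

Partition 1: pivot=12 at index 2 -> [-10, 12, 12, 27, 38, 23, 33]
Partition 2: pivot=12 at index 1 -> [-10, 12, 12, 27, 38, 23, 33]
Partition 3: pivot=33 at index 5 -> [-10, 12, 12, 27, 23, 33, 38]
Partition 4: pivot=23 at index 3 -> [-10, 12, 12, 23, 27, 33, 38]


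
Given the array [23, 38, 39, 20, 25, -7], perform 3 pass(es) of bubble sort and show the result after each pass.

After pass 1: [23, 38, 20, 25, -7, 39] (3 swaps)
After pass 2: [23, 20, 25, -7, 38, 39] (3 swaps)
After pass 3: [20, 23, -7, 25, 38, 39] (2 swaps)
Total swaps: 8


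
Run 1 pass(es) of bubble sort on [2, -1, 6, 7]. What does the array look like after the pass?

After pass 1: [-1, 2, 6, 7] (1 swaps)
Total swaps: 1


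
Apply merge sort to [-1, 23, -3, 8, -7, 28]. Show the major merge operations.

Divide and conquer:
  Merge [23] + [-3] -> [-3, 23]
  Merge [-1] + [-3, 23] -> [-3, -1, 23]
  Merge [-7] + [28] -> [-7, 28]
  Merge [8] + [-7, 28] -> [-7, 8, 28]
  Merge [-3, -1, 23] + [-7, 8, 28] -> [-7, -3, -1, 8, 23, 28]


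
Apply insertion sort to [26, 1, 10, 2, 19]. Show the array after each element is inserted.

First element 26 is already 'sorted'
Insert 1: shifted 1 elements -> [1, 26, 10, 2, 19]
Insert 10: shifted 1 elements -> [1, 10, 26, 2, 19]
Insert 2: shifted 2 elements -> [1, 2, 10, 26, 19]
Insert 19: shifted 1 elements -> [1, 2, 10, 19, 26]


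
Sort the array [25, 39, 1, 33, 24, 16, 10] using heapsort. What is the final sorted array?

Build heap: [39, 33, 16, 25, 24, 1, 10]
Extract 39: [33, 25, 16, 10, 24, 1, 39]
Extract 33: [25, 24, 16, 10, 1, 33, 39]
Extract 25: [24, 10, 16, 1, 25, 33, 39]
Extract 24: [16, 10, 1, 24, 25, 33, 39]
Extract 16: [10, 1, 16, 24, 25, 33, 39]
Extract 10: [1, 10, 16, 24, 25, 33, 39]


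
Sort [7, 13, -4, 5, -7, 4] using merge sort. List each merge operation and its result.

Divide and conquer:
  Merge [13] + [-4] -> [-4, 13]
  Merge [7] + [-4, 13] -> [-4, 7, 13]
  Merge [-7] + [4] -> [-7, 4]
  Merge [5] + [-7, 4] -> [-7, 4, 5]
  Merge [-4, 7, 13] + [-7, 4, 5] -> [-7, -4, 4, 5, 7, 13]


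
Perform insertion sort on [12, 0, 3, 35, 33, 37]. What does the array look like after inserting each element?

First element 12 is already 'sorted'
Insert 0: shifted 1 elements -> [0, 12, 3, 35, 33, 37]
Insert 3: shifted 1 elements -> [0, 3, 12, 35, 33, 37]
Insert 35: shifted 0 elements -> [0, 3, 12, 35, 33, 37]
Insert 33: shifted 1 elements -> [0, 3, 12, 33, 35, 37]
Insert 37: shifted 0 elements -> [0, 3, 12, 33, 35, 37]


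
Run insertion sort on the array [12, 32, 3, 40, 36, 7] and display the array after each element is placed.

First element 12 is already 'sorted'
Insert 32: shifted 0 elements -> [12, 32, 3, 40, 36, 7]
Insert 3: shifted 2 elements -> [3, 12, 32, 40, 36, 7]
Insert 40: shifted 0 elements -> [3, 12, 32, 40, 36, 7]
Insert 36: shifted 1 elements -> [3, 12, 32, 36, 40, 7]
Insert 7: shifted 4 elements -> [3, 7, 12, 32, 36, 40]


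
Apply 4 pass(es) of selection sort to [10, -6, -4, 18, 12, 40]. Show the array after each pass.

Pass 1: Select minimum -6 at index 1, swap -> [-6, 10, -4, 18, 12, 40]
Pass 2: Select minimum -4 at index 2, swap -> [-6, -4, 10, 18, 12, 40]
Pass 3: Select minimum 10 at index 2, swap -> [-6, -4, 10, 18, 12, 40]
Pass 4: Select minimum 12 at index 4, swap -> [-6, -4, 10, 12, 18, 40]


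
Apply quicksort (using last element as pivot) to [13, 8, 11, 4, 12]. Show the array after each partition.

Partition 1: pivot=12 at index 3 -> [8, 11, 4, 12, 13]
Partition 2: pivot=4 at index 0 -> [4, 11, 8, 12, 13]
Partition 3: pivot=8 at index 1 -> [4, 8, 11, 12, 13]


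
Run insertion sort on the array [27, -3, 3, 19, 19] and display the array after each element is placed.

First element 27 is already 'sorted'
Insert -3: shifted 1 elements -> [-3, 27, 3, 19, 19]
Insert 3: shifted 1 elements -> [-3, 3, 27, 19, 19]
Insert 19: shifted 1 elements -> [-3, 3, 19, 27, 19]
Insert 19: shifted 1 elements -> [-3, 3, 19, 19, 27]


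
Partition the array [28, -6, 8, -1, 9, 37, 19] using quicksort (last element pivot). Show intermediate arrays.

Partition 1: pivot=19 at index 4 -> [-6, 8, -1, 9, 19, 37, 28]
Partition 2: pivot=9 at index 3 -> [-6, 8, -1, 9, 19, 37, 28]
Partition 3: pivot=-1 at index 1 -> [-6, -1, 8, 9, 19, 37, 28]
Partition 4: pivot=28 at index 5 -> [-6, -1, 8, 9, 19, 28, 37]


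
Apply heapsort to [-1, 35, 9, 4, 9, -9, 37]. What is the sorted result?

Build heap: [37, 35, 9, 4, 9, -9, -1]
Extract 37: [35, 9, 9, 4, -1, -9, 37]
Extract 35: [9, 4, 9, -9, -1, 35, 37]
Extract 9: [9, 4, -1, -9, 9, 35, 37]
Extract 9: [4, -9, -1, 9, 9, 35, 37]
Extract 4: [-1, -9, 4, 9, 9, 35, 37]
Extract -1: [-9, -1, 4, 9, 9, 35, 37]


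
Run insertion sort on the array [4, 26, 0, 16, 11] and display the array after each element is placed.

First element 4 is already 'sorted'
Insert 26: shifted 0 elements -> [4, 26, 0, 16, 11]
Insert 0: shifted 2 elements -> [0, 4, 26, 16, 11]
Insert 16: shifted 1 elements -> [0, 4, 16, 26, 11]
Insert 11: shifted 2 elements -> [0, 4, 11, 16, 26]


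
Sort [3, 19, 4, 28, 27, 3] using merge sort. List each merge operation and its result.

Divide and conquer:
  Merge [19] + [4] -> [4, 19]
  Merge [3] + [4, 19] -> [3, 4, 19]
  Merge [27] + [3] -> [3, 27]
  Merge [28] + [3, 27] -> [3, 27, 28]
  Merge [3, 4, 19] + [3, 27, 28] -> [3, 3, 4, 19, 27, 28]


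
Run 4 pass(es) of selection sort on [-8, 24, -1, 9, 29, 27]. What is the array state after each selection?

Pass 1: Select minimum -8 at index 0, swap -> [-8, 24, -1, 9, 29, 27]
Pass 2: Select minimum -1 at index 2, swap -> [-8, -1, 24, 9, 29, 27]
Pass 3: Select minimum 9 at index 3, swap -> [-8, -1, 9, 24, 29, 27]
Pass 4: Select minimum 24 at index 3, swap -> [-8, -1, 9, 24, 29, 27]


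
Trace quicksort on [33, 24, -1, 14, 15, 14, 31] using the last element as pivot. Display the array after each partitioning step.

Partition 1: pivot=31 at index 5 -> [24, -1, 14, 15, 14, 31, 33]
Partition 2: pivot=14 at index 2 -> [-1, 14, 14, 15, 24, 31, 33]
Partition 3: pivot=14 at index 1 -> [-1, 14, 14, 15, 24, 31, 33]
Partition 4: pivot=24 at index 4 -> [-1, 14, 14, 15, 24, 31, 33]


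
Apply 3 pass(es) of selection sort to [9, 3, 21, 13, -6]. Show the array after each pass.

Pass 1: Select minimum -6 at index 4, swap -> [-6, 3, 21, 13, 9]
Pass 2: Select minimum 3 at index 1, swap -> [-6, 3, 21, 13, 9]
Pass 3: Select minimum 9 at index 4, swap -> [-6, 3, 9, 13, 21]


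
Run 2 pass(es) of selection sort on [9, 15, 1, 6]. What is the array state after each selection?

Pass 1: Select minimum 1 at index 2, swap -> [1, 15, 9, 6]
Pass 2: Select minimum 6 at index 3, swap -> [1, 6, 9, 15]


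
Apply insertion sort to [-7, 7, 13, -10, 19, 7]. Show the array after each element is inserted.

First element -7 is already 'sorted'
Insert 7: shifted 0 elements -> [-7, 7, 13, -10, 19, 7]
Insert 13: shifted 0 elements -> [-7, 7, 13, -10, 19, 7]
Insert -10: shifted 3 elements -> [-10, -7, 7, 13, 19, 7]
Insert 19: shifted 0 elements -> [-10, -7, 7, 13, 19, 7]
Insert 7: shifted 2 elements -> [-10, -7, 7, 7, 13, 19]


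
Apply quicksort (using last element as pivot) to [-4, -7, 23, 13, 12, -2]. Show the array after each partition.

Partition 1: pivot=-2 at index 2 -> [-4, -7, -2, 13, 12, 23]
Partition 2: pivot=-7 at index 0 -> [-7, -4, -2, 13, 12, 23]
Partition 3: pivot=23 at index 5 -> [-7, -4, -2, 13, 12, 23]
Partition 4: pivot=12 at index 3 -> [-7, -4, -2, 12, 13, 23]


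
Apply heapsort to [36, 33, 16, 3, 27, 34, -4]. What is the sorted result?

Build heap: [36, 33, 34, 3, 27, 16, -4]
Extract 36: [34, 33, 16, 3, 27, -4, 36]
Extract 34: [33, 27, 16, 3, -4, 34, 36]
Extract 33: [27, 3, 16, -4, 33, 34, 36]
Extract 27: [16, 3, -4, 27, 33, 34, 36]
Extract 16: [3, -4, 16, 27, 33, 34, 36]
Extract 3: [-4, 3, 16, 27, 33, 34, 36]


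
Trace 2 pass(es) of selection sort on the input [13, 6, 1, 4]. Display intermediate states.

Pass 1: Select minimum 1 at index 2, swap -> [1, 6, 13, 4]
Pass 2: Select minimum 4 at index 3, swap -> [1, 4, 13, 6]


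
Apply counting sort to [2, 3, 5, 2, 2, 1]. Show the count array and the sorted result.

Count array: [0, 1, 3, 1, 0, 1]
(count[i] = number of elements equal to i)
Cumulative count: [0, 1, 4, 5, 5, 6]
Sorted: [1, 2, 2, 2, 3, 5]


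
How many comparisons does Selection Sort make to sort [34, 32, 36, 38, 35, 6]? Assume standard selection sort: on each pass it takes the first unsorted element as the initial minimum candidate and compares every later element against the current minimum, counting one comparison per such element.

Pass 1: scan indices 1..5 for the minimum = 5 comparison(s); min is 6, place at index 0 -> [6, 32, 36, 38, 35, 34]
Pass 2: scan indices 2..5 for the minimum = 4 comparison(s); min is 32, place at index 1 -> [6, 32, 36, 38, 35, 34]
Pass 3: scan indices 3..5 for the minimum = 3 comparison(s); min is 34, place at index 2 -> [6, 32, 34, 38, 35, 36]
Pass 4: scan indices 4..5 for the minimum = 2 comparison(s); min is 35, place at index 3 -> [6, 32, 34, 35, 38, 36]
Pass 5: scan indices 5..5 for the minimum = 1 comparison(s); min is 36, place at index 4 -> [6, 32, 34, 35, 36, 38]
Selection sort always scans the whole unsorted suffix, so the count is (n-1) + (n-2) + ... + 1 = n(n-1)/2 = 6*5/2 = 15 regardless of the input order.
Total comparisons: 5 + 4 + 3 + 2 + 1 = 15


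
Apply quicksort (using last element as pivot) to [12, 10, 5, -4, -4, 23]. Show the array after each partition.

Partition 1: pivot=23 at index 5 -> [12, 10, 5, -4, -4, 23]
Partition 2: pivot=-4 at index 1 -> [-4, -4, 5, 12, 10, 23]
Partition 3: pivot=10 at index 3 -> [-4, -4, 5, 10, 12, 23]


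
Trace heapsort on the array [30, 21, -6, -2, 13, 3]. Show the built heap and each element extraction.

Build heap: [30, 21, 3, -2, 13, -6]
Extract 30: [21, 13, 3, -2, -6, 30]
Extract 21: [13, -2, 3, -6, 21, 30]
Extract 13: [3, -2, -6, 13, 21, 30]
Extract 3: [-2, -6, 3, 13, 21, 30]
Extract -2: [-6, -2, 3, 13, 21, 30]


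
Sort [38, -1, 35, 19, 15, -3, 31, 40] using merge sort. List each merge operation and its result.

Divide and conquer:
  Merge [38] + [-1] -> [-1, 38]
  Merge [35] + [19] -> [19, 35]
  Merge [-1, 38] + [19, 35] -> [-1, 19, 35, 38]
  Merge [15] + [-3] -> [-3, 15]
  Merge [31] + [40] -> [31, 40]
  Merge [-3, 15] + [31, 40] -> [-3, 15, 31, 40]
  Merge [-1, 19, 35, 38] + [-3, 15, 31, 40] -> [-3, -1, 15, 19, 31, 35, 38, 40]


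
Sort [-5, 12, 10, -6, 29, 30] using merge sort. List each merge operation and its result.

Divide and conquer:
  Merge [12] + [10] -> [10, 12]
  Merge [-5] + [10, 12] -> [-5, 10, 12]
  Merge [29] + [30] -> [29, 30]
  Merge [-6] + [29, 30] -> [-6, 29, 30]
  Merge [-5, 10, 12] + [-6, 29, 30] -> [-6, -5, 10, 12, 29, 30]


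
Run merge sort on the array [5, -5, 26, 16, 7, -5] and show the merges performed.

Divide and conquer:
  Merge [-5] + [26] -> [-5, 26]
  Merge [5] + [-5, 26] -> [-5, 5, 26]
  Merge [7] + [-5] -> [-5, 7]
  Merge [16] + [-5, 7] -> [-5, 7, 16]
  Merge [-5, 5, 26] + [-5, 7, 16] -> [-5, -5, 5, 7, 16, 26]


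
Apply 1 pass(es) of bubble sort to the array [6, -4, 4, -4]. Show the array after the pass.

After pass 1: [-4, 4, -4, 6] (3 swaps)
Total swaps: 3


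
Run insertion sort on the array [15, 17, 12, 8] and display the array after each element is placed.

First element 15 is already 'sorted'
Insert 17: shifted 0 elements -> [15, 17, 12, 8]
Insert 12: shifted 2 elements -> [12, 15, 17, 8]
Insert 8: shifted 3 elements -> [8, 12, 15, 17]


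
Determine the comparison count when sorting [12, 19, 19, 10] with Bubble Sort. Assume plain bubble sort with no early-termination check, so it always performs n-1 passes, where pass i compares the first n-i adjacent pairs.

Pass 1: compare adjacent pairs (0,1)..(2,3) = 3 comparison(s), 1 swap(s) -> [12, 19, 10, 19]
Pass 2: compare adjacent pairs (0,1)..(1,2) = 2 comparison(s), 1 swap(s) -> [12, 10, 19, 19]
Pass 3: compare adjacent pairs (0,1)..(0,1) = 1 comparison(s), 1 swap(s) -> [10, 12, 19, 19]
Total comparisons: 3 + 2 + 1 = 6


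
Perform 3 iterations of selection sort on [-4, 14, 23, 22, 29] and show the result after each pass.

Pass 1: Select minimum -4 at index 0, swap -> [-4, 14, 23, 22, 29]
Pass 2: Select minimum 14 at index 1, swap -> [-4, 14, 23, 22, 29]
Pass 3: Select minimum 22 at index 3, swap -> [-4, 14, 22, 23, 29]


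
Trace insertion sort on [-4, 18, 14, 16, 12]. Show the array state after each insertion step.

First element -4 is already 'sorted'
Insert 18: shifted 0 elements -> [-4, 18, 14, 16, 12]
Insert 14: shifted 1 elements -> [-4, 14, 18, 16, 12]
Insert 16: shifted 1 elements -> [-4, 14, 16, 18, 12]
Insert 12: shifted 3 elements -> [-4, 12, 14, 16, 18]


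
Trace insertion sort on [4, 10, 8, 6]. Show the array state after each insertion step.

First element 4 is already 'sorted'
Insert 10: shifted 0 elements -> [4, 10, 8, 6]
Insert 8: shifted 1 elements -> [4, 8, 10, 6]
Insert 6: shifted 2 elements -> [4, 6, 8, 10]


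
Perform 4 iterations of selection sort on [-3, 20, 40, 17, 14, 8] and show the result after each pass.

Pass 1: Select minimum -3 at index 0, swap -> [-3, 20, 40, 17, 14, 8]
Pass 2: Select minimum 8 at index 5, swap -> [-3, 8, 40, 17, 14, 20]
Pass 3: Select minimum 14 at index 4, swap -> [-3, 8, 14, 17, 40, 20]
Pass 4: Select minimum 17 at index 3, swap -> [-3, 8, 14, 17, 40, 20]


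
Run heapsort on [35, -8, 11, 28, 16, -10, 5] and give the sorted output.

Build heap: [35, 28, 11, -8, 16, -10, 5]
Extract 35: [28, 16, 11, -8, 5, -10, 35]
Extract 28: [16, 5, 11, -8, -10, 28, 35]
Extract 16: [11, 5, -10, -8, 16, 28, 35]
Extract 11: [5, -8, -10, 11, 16, 28, 35]
Extract 5: [-8, -10, 5, 11, 16, 28, 35]
Extract -8: [-10, -8, 5, 11, 16, 28, 35]


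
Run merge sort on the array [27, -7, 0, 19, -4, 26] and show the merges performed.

Divide and conquer:
  Merge [-7] + [0] -> [-7, 0]
  Merge [27] + [-7, 0] -> [-7, 0, 27]
  Merge [-4] + [26] -> [-4, 26]
  Merge [19] + [-4, 26] -> [-4, 19, 26]
  Merge [-7, 0, 27] + [-4, 19, 26] -> [-7, -4, 0, 19, 26, 27]


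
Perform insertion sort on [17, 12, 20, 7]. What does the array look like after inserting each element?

First element 17 is already 'sorted'
Insert 12: shifted 1 elements -> [12, 17, 20, 7]
Insert 20: shifted 0 elements -> [12, 17, 20, 7]
Insert 7: shifted 3 elements -> [7, 12, 17, 20]


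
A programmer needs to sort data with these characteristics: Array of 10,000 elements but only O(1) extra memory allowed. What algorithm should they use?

Best choice: Heapsort
Reason: Heapsort rearranges the array in place using O(1) auxiliary space and still guarantees O(n log n) time; quicksort partitions in place but needs Theta(log n) stack space for recursion (O(n) in the worst case), and mergesort requires O(n) auxiliary space


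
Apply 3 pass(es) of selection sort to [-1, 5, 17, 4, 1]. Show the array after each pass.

Pass 1: Select minimum -1 at index 0, swap -> [-1, 5, 17, 4, 1]
Pass 2: Select minimum 1 at index 4, swap -> [-1, 1, 17, 4, 5]
Pass 3: Select minimum 4 at index 3, swap -> [-1, 1, 4, 17, 5]


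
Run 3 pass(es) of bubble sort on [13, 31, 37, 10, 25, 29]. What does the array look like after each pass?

After pass 1: [13, 31, 10, 25, 29, 37] (3 swaps)
After pass 2: [13, 10, 25, 29, 31, 37] (3 swaps)
After pass 3: [10, 13, 25, 29, 31, 37] (1 swaps)
Total swaps: 7


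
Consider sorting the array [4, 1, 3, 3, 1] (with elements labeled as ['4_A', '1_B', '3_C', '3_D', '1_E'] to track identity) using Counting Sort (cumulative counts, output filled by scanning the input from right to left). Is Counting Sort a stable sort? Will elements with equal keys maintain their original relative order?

Trace Counting Sort on the labeled array (the key is the number; the letter only tracks identity):
  Counts for values 0..4: [0, 2, 0, 2, 1]
  Cumulative counts: [0, 2, 2, 4, 5]
  Scan right to left: place 1_E at output index 1
  Scan right to left: place 3_D at output index 3
  Scan right to left: place 3_C at output index 2
  Scan right to left: place 1_B at output index 0
  Scan right to left: place 4_A at output index 4
  Output: [1_B, 1_E, 3_C, 3_D, 4_A]
Equal keys:
  value 1: originally 1_B, 1_E; after sorting 1_B, 1_E -> order preserved
  value 3: originally 3_C, 3_D; after sorting 3_C, 3_D -> order preserved
All equal keys kept their original relative order. Counting Sort is stable: scanning the input right to left with decreasing cumulative counts places later duplicates at later output positions.
Answer: Stable


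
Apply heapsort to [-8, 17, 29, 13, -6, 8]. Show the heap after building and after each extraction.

Build heap: [29, 17, 8, 13, -6, -8]
Extract 29: [17, 13, 8, -8, -6, 29]
Extract 17: [13, -6, 8, -8, 17, 29]
Extract 13: [8, -6, -8, 13, 17, 29]
Extract 8: [-6, -8, 8, 13, 17, 29]
Extract -6: [-8, -6, 8, 13, 17, 29]


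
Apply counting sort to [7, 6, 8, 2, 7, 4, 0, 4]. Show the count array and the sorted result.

Count array: [1, 0, 1, 0, 2, 0, 1, 2, 1]
(count[i] = number of elements equal to i)
Cumulative count: [1, 1, 2, 2, 4, 4, 5, 7, 8]
Sorted: [0, 2, 4, 4, 6, 7, 7, 8]


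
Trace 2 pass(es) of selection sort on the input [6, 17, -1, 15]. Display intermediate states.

Pass 1: Select minimum -1 at index 2, swap -> [-1, 17, 6, 15]
Pass 2: Select minimum 6 at index 2, swap -> [-1, 6, 17, 15]


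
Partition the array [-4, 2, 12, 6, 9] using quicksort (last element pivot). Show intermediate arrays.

Partition 1: pivot=9 at index 3 -> [-4, 2, 6, 9, 12]
Partition 2: pivot=6 at index 2 -> [-4, 2, 6, 9, 12]
Partition 3: pivot=2 at index 1 -> [-4, 2, 6, 9, 12]


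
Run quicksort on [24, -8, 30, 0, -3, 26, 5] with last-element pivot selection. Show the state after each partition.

Partition 1: pivot=5 at index 3 -> [-8, 0, -3, 5, 30, 26, 24]
Partition 2: pivot=-3 at index 1 -> [-8, -3, 0, 5, 30, 26, 24]
Partition 3: pivot=24 at index 4 -> [-8, -3, 0, 5, 24, 26, 30]
Partition 4: pivot=30 at index 6 -> [-8, -3, 0, 5, 24, 26, 30]


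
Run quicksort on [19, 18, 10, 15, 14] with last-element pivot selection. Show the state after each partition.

Partition 1: pivot=14 at index 1 -> [10, 14, 19, 15, 18]
Partition 2: pivot=18 at index 3 -> [10, 14, 15, 18, 19]


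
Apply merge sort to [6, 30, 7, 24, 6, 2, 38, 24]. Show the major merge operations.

Divide and conquer:
  Merge [6] + [30] -> [6, 30]
  Merge [7] + [24] -> [7, 24]
  Merge [6, 30] + [7, 24] -> [6, 7, 24, 30]
  Merge [6] + [2] -> [2, 6]
  Merge [38] + [24] -> [24, 38]
  Merge [2, 6] + [24, 38] -> [2, 6, 24, 38]
  Merge [6, 7, 24, 30] + [2, 6, 24, 38] -> [2, 6, 6, 7, 24, 24, 30, 38]


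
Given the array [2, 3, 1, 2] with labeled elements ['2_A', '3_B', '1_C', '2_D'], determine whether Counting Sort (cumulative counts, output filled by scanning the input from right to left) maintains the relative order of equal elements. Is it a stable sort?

Trace Counting Sort on the labeled array (the key is the number; the letter only tracks identity):
  Counts for values 0..3: [0, 1, 2, 1]
  Cumulative counts: [0, 1, 3, 4]
  Scan right to left: place 2_D at output index 2
  Scan right to left: place 1_C at output index 0
  Scan right to left: place 3_B at output index 3
  Scan right to left: place 2_A at output index 1
  Output: [1_C, 2_A, 2_D, 3_B]
Equal keys:
  value 2: originally 2_A, 2_D; after sorting 2_A, 2_D -> order preserved
All equal keys kept their original relative order. Counting Sort is stable: scanning the input right to left with decreasing cumulative counts places later duplicates at later output positions.
Answer: Stable


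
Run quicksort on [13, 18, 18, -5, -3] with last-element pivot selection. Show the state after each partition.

Partition 1: pivot=-3 at index 1 -> [-5, -3, 18, 13, 18]
Partition 2: pivot=18 at index 4 -> [-5, -3, 18, 13, 18]
Partition 3: pivot=13 at index 2 -> [-5, -3, 13, 18, 18]


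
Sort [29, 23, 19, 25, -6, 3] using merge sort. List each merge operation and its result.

Divide and conquer:
  Merge [23] + [19] -> [19, 23]
  Merge [29] + [19, 23] -> [19, 23, 29]
  Merge [-6] + [3] -> [-6, 3]
  Merge [25] + [-6, 3] -> [-6, 3, 25]
  Merge [19, 23, 29] + [-6, 3, 25] -> [-6, 3, 19, 23, 25, 29]


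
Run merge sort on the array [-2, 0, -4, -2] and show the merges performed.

Divide and conquer:
  Merge [-2] + [0] -> [-2, 0]
  Merge [-4] + [-2] -> [-4, -2]
  Merge [-2, 0] + [-4, -2] -> [-4, -2, -2, 0]


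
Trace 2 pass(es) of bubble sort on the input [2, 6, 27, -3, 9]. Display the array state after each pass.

After pass 1: [2, 6, -3, 9, 27] (2 swaps)
After pass 2: [2, -3, 6, 9, 27] (1 swaps)
Total swaps: 3


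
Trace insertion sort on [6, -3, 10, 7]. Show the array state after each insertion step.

First element 6 is already 'sorted'
Insert -3: shifted 1 elements -> [-3, 6, 10, 7]
Insert 10: shifted 0 elements -> [-3, 6, 10, 7]
Insert 7: shifted 1 elements -> [-3, 6, 7, 10]


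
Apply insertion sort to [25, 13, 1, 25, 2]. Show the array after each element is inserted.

First element 25 is already 'sorted'
Insert 13: shifted 1 elements -> [13, 25, 1, 25, 2]
Insert 1: shifted 2 elements -> [1, 13, 25, 25, 2]
Insert 25: shifted 0 elements -> [1, 13, 25, 25, 2]
Insert 2: shifted 3 elements -> [1, 2, 13, 25, 25]


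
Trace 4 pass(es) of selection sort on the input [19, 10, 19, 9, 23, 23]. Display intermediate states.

Pass 1: Select minimum 9 at index 3, swap -> [9, 10, 19, 19, 23, 23]
Pass 2: Select minimum 10 at index 1, swap -> [9, 10, 19, 19, 23, 23]
Pass 3: Select minimum 19 at index 2, swap -> [9, 10, 19, 19, 23, 23]
Pass 4: Select minimum 19 at index 3, swap -> [9, 10, 19, 19, 23, 23]


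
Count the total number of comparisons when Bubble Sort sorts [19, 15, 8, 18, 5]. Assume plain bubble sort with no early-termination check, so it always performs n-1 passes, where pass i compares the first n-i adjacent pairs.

Pass 1: compare adjacent pairs (0,1)..(3,4) = 4 comparison(s), 4 swap(s) -> [15, 8, 18, 5, 19]
Pass 2: compare adjacent pairs (0,1)..(2,3) = 3 comparison(s), 2 swap(s) -> [8, 15, 5, 18, 19]
Pass 3: compare adjacent pairs (0,1)..(1,2) = 2 comparison(s), 1 swap(s) -> [8, 5, 15, 18, 19]
Pass 4: compare adjacent pairs (0,1)..(0,1) = 1 comparison(s), 1 swap(s) -> [5, 8, 15, 18, 19]
Total comparisons: 4 + 3 + 2 + 1 = 10


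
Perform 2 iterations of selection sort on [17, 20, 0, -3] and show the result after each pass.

Pass 1: Select minimum -3 at index 3, swap -> [-3, 20, 0, 17]
Pass 2: Select minimum 0 at index 2, swap -> [-3, 0, 20, 17]


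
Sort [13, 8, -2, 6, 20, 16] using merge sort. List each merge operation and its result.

Divide and conquer:
  Merge [8] + [-2] -> [-2, 8]
  Merge [13] + [-2, 8] -> [-2, 8, 13]
  Merge [20] + [16] -> [16, 20]
  Merge [6] + [16, 20] -> [6, 16, 20]
  Merge [-2, 8, 13] + [6, 16, 20] -> [-2, 6, 8, 13, 16, 20]


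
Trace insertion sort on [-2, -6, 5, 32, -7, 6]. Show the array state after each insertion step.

First element -2 is already 'sorted'
Insert -6: shifted 1 elements -> [-6, -2, 5, 32, -7, 6]
Insert 5: shifted 0 elements -> [-6, -2, 5, 32, -7, 6]
Insert 32: shifted 0 elements -> [-6, -2, 5, 32, -7, 6]
Insert -7: shifted 4 elements -> [-7, -6, -2, 5, 32, 6]
Insert 6: shifted 1 elements -> [-7, -6, -2, 5, 6, 32]


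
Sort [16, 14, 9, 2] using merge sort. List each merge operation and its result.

Divide and conquer:
  Merge [16] + [14] -> [14, 16]
  Merge [9] + [2] -> [2, 9]
  Merge [14, 16] + [2, 9] -> [2, 9, 14, 16]


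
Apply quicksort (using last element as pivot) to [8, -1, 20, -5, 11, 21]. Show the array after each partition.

Partition 1: pivot=21 at index 5 -> [8, -1, 20, -5, 11, 21]
Partition 2: pivot=11 at index 3 -> [8, -1, -5, 11, 20, 21]
Partition 3: pivot=-5 at index 0 -> [-5, -1, 8, 11, 20, 21]
Partition 4: pivot=8 at index 2 -> [-5, -1, 8, 11, 20, 21]


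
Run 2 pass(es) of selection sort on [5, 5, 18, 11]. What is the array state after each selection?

Pass 1: Select minimum 5 at index 0, swap -> [5, 5, 18, 11]
Pass 2: Select minimum 5 at index 1, swap -> [5, 5, 18, 11]


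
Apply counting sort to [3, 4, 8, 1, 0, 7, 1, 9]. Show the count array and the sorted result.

Count array: [1, 2, 0, 1, 1, 0, 0, 1, 1, 1]
(count[i] = number of elements equal to i)
Cumulative count: [1, 3, 3, 4, 5, 5, 5, 6, 7, 8]
Sorted: [0, 1, 1, 3, 4, 7, 8, 9]


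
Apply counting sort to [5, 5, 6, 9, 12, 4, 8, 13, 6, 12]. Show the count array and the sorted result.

Count array: [0, 0, 0, 0, 1, 2, 2, 0, 1, 1, 0, 0, 2, 1]
(count[i] = number of elements equal to i)
Cumulative count: [0, 0, 0, 0, 1, 3, 5, 5, 6, 7, 7, 7, 9, 10]
Sorted: [4, 5, 5, 6, 6, 8, 9, 12, 12, 13]


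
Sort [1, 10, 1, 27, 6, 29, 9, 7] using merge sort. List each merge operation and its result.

Divide and conquer:
  Merge [1] + [10] -> [1, 10]
  Merge [1] + [27] -> [1, 27]
  Merge [1, 10] + [1, 27] -> [1, 1, 10, 27]
  Merge [6] + [29] -> [6, 29]
  Merge [9] + [7] -> [7, 9]
  Merge [6, 29] + [7, 9] -> [6, 7, 9, 29]
  Merge [1, 1, 10, 27] + [6, 7, 9, 29] -> [1, 1, 6, 7, 9, 10, 27, 29]


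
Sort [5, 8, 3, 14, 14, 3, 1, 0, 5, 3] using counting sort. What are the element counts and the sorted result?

Count array: [1, 1, 0, 3, 0, 2, 0, 0, 1, 0, 0, 0, 0, 0, 2]
(count[i] = number of elements equal to i)
Cumulative count: [1, 2, 2, 5, 5, 7, 7, 7, 8, 8, 8, 8, 8, 8, 10]
Sorted: [0, 1, 3, 3, 3, 5, 5, 8, 14, 14]


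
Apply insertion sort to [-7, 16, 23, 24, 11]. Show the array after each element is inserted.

First element -7 is already 'sorted'
Insert 16: shifted 0 elements -> [-7, 16, 23, 24, 11]
Insert 23: shifted 0 elements -> [-7, 16, 23, 24, 11]
Insert 24: shifted 0 elements -> [-7, 16, 23, 24, 11]
Insert 11: shifted 3 elements -> [-7, 11, 16, 23, 24]


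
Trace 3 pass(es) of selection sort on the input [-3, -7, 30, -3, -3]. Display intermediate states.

Pass 1: Select minimum -7 at index 1, swap -> [-7, -3, 30, -3, -3]
Pass 2: Select minimum -3 at index 1, swap -> [-7, -3, 30, -3, -3]
Pass 3: Select minimum -3 at index 3, swap -> [-7, -3, -3, 30, -3]


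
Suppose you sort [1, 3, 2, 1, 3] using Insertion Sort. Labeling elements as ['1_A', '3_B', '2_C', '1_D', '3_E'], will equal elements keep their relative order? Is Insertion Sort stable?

Trace Insertion Sort on the labeled array (the key is the number; the letter only tracks identity):
  Insert 3_B at index 1: [1_A, 3_B, 2_C, 1_D, 3_E]
  Insert 2_C at index 1: [1_A, 2_C, 3_B, 1_D, 3_E]
  Insert 1_D at index 1: [1_A, 1_D, 2_C, 3_B, 3_E]
  Insert 3_E at index 4: [1_A, 1_D, 2_C, 3_B, 3_E]
Final order: [1_A, 1_D, 2_C, 3_B, 3_E]
Equal keys:
  value 1: originally 1_A, 1_D; after sorting 1_A, 1_D -> order preserved
  value 3: originally 3_B, 3_E; after sorting 3_B, 3_E -> order preserved
All equal keys kept their original relative order. Insertion Sort is stable: elements are shifted only while they are strictly greater than the key, so a key is inserted after any equal elements already placed.
Answer: Stable


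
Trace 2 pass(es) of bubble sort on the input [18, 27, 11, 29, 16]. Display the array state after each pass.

After pass 1: [18, 11, 27, 16, 29] (2 swaps)
After pass 2: [11, 18, 16, 27, 29] (2 swaps)
Total swaps: 4


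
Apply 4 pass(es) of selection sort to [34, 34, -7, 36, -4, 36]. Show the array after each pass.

Pass 1: Select minimum -7 at index 2, swap -> [-7, 34, 34, 36, -4, 36]
Pass 2: Select minimum -4 at index 4, swap -> [-7, -4, 34, 36, 34, 36]
Pass 3: Select minimum 34 at index 2, swap -> [-7, -4, 34, 36, 34, 36]
Pass 4: Select minimum 34 at index 4, swap -> [-7, -4, 34, 34, 36, 36]


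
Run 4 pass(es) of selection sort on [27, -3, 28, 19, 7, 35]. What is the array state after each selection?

Pass 1: Select minimum -3 at index 1, swap -> [-3, 27, 28, 19, 7, 35]
Pass 2: Select minimum 7 at index 4, swap -> [-3, 7, 28, 19, 27, 35]
Pass 3: Select minimum 19 at index 3, swap -> [-3, 7, 19, 28, 27, 35]
Pass 4: Select minimum 27 at index 4, swap -> [-3, 7, 19, 27, 28, 35]


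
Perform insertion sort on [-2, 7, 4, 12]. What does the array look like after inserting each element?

First element -2 is already 'sorted'
Insert 7: shifted 0 elements -> [-2, 7, 4, 12]
Insert 4: shifted 1 elements -> [-2, 4, 7, 12]
Insert 12: shifted 0 elements -> [-2, 4, 7, 12]


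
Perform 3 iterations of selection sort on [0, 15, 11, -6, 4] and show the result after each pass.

Pass 1: Select minimum -6 at index 3, swap -> [-6, 15, 11, 0, 4]
Pass 2: Select minimum 0 at index 3, swap -> [-6, 0, 11, 15, 4]
Pass 3: Select minimum 4 at index 4, swap -> [-6, 0, 4, 15, 11]


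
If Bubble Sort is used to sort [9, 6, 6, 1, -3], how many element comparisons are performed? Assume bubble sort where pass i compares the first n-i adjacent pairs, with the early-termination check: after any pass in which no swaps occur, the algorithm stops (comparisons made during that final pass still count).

Pass 1: compare adjacent pairs (0,1)..(3,4) = 4 comparison(s), 4 swap(s) -> [6, 6, 1, -3, 9]
Pass 2: compare adjacent pairs (0,1)..(2,3) = 3 comparison(s), 2 swap(s) -> [6, 1, -3, 6, 9]
Pass 3: compare adjacent pairs (0,1)..(1,2) = 2 comparison(s), 2 swap(s) -> [1, -3, 6, 6, 9]
Pass 4: compare adjacent pairs (0,1)..(0,1) = 1 comparison(s), 1 swap(s) -> [-3, 1, 6, 6, 9]
Every pass made at least one swap, so all n-1 passes run.
Total comparisons: 4 + 3 + 2 + 1 = 10
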